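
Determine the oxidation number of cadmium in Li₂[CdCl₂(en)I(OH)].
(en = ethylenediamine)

+2

2 lithium outside the brackets (+1 each) → the complex ion is 2−.
Ligand charges: 2×Cl = -2; 1×OH = -1; 1×en neutral; 1×I = -1; sum -4.
Cd + (-4) = 2− ⇒ Cd is +2.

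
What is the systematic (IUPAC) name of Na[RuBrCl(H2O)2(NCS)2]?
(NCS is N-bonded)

The 1 sodium counter-ion carries a total charge of +1, so each complex ion is 1−.
Ligand charges: 1×bromo (-1 each), 2×isothiocyanato (-1 each), 2×aqua (neutral), 1×chloro (-1 each); total -4. So Ru + (-4) = 1−, giving Ru = +3.
Ligands are named alphabetically: aqua before bromo before chloro before isothiocyanato.
The complex ion is anionic, so ruthenium takes the -ate form ruthenate(III).

sodium diaquabromochlorodiisothiocyanatoruthenate(III)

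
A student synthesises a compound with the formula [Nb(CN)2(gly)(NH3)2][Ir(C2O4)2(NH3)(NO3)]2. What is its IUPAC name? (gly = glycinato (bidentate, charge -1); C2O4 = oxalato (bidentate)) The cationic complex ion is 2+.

Both ions are complex: the cation is named first with the plain metal name, the anion second with the -ate form; each ion's ligands are alphabetised independently.
The complex cation is given as 2+; its ligand charges sum to -3, so Nb = +5.
With 2 anions per cation, each anion must be 2/2 = 1−.
Anion: ligand charges sum to -5; for the ion to be 1−, Ir = +4.

diamminedicyano(glycinato)niobium(V) amminenitratodioxalatoiridate(IV)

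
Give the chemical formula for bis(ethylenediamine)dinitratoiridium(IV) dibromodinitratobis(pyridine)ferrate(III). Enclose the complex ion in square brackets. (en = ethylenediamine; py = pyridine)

[Ir(en)2(NO3)2][FeBr2(NO3)2(py)2]2

Cation [Ir…]: ligand charges -2, Ir(IV) ⇒ ion charge 2+.
Anion [Fe…]: ligand charges -4, Fe(III) ⇒ ion charge 1−.
One 2+ cation requires 2 of the 1− anion.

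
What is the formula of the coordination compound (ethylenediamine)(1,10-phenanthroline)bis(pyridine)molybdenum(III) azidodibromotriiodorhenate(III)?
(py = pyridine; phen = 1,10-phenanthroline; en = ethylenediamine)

[Mo(en)(phen)(py)2][ReBr2I3(N3)]

Cation [Mo…]: ligand charges 0, Mo(III) ⇒ ion charge 3+.
Anion [Re…]: ligand charges -6, Re(III) ⇒ ion charge 3−.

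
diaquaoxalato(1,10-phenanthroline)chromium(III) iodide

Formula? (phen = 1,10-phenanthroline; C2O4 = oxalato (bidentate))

[Cr(C2O4)(H2O)2(phen)]I

Ligands: 1 1,10-phenanthroline (phen, neutral), 2 aqua (H2O, neutral), 1 oxalato (C2O4, -2). Ligand charge sum = -2.
Charge balance with iodide (-1) requires 1 complex ion per 1 iodide.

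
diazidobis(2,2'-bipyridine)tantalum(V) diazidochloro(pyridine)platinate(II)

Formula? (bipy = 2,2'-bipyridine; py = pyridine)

[Ta(bipy)2(N3)2][PtCl(N3)2(py)]3

Cation [Ta…]: ligand charges -2, Ta(V) ⇒ ion charge 3+.
Anion [Pt…]: ligand charges -3, Pt(II) ⇒ ion charge 1−.
One 3+ cation requires 3 of the 1− anion.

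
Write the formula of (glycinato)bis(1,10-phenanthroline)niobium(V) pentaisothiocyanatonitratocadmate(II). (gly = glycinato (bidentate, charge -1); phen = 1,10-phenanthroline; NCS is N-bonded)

[Nb(gly)(phen)2][Cd(NCS)5(NO3)]

Cation [Nb…]: ligand charges -1, Nb(V) ⇒ ion charge 4+.
Anion [Cd…]: ligand charges -6, Cd(II) ⇒ ion charge 4−.
One 4+ cation balances one 4− anion.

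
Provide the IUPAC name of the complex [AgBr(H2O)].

aquabromosilver(I)

There is no counter-ion, so the complex is neutral overall.
Ligand charges: 1×aqua (neutral), 1×bromo (-1 each); total -1. So Ag + (-1) = 0, giving Ag = +1.
Ligands are named alphabetically: aqua before bromo.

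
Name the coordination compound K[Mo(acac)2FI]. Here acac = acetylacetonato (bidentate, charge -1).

potassium bis(acetylacetonato)fluoroiodomolybdate(III)

The 1 potassium counter-ion carries a total charge of +1, so each complex ion is 1−.
Ligand charges: 1×fluoro (-1 each), 1×iodo (-1 each), 2×acetylacetonato (-1 each); total -4. So Mo + (-4) = 1−, giving Mo = +3.
The complex ion is anionic, so molybdenum takes the -ate form molybdate(III).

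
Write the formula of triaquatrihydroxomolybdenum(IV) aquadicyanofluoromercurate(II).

Cation [Mo…]: ligand charges -3, Mo(IV) ⇒ ion charge 1+.
Anion [Hg…]: ligand charges -3, Hg(II) ⇒ ion charge 1−.

[Mo(H2O)3(OH)3][Hg(CN)2F(H2O)]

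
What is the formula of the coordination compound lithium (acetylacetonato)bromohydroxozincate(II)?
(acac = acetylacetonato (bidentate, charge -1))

Ligands: 1 hydroxo (OH, -1), 1 bromo (Br, -1), 1 acetylacetonato (acac, -1). Ligand charge sum = -3.
With Zn in oxidation state +2, the complex ion is [Zn...]^1−.
Charge balance with lithium (+1) requires 1 complex ion per 1 lithium.

Li[Zn(acac)Br(OH)]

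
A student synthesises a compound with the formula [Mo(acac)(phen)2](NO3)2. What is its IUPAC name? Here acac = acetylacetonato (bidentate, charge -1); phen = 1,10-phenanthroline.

The 2 nitrate counter-ions carry a total charge of -2, so each complex ion is 2+.
Ligand charges: 1×acetylacetonato (-1 each), 2×1,10-phenanthroline (neutral); total -1. So Mo + (-1) = 2+, giving Mo = +3.
Ligands are named alphabetically: acetylacetonato before phenanthroline.

(acetylacetonato)bis(1,10-phenanthroline)molybdenum(III) nitrate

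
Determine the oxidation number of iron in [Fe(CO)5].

No counter-ion: the bracketed complex is neutral.
Ligand charges: 5×CO neutral; sum 0.
Fe + (0) = 0 ⇒ Fe is 0.

0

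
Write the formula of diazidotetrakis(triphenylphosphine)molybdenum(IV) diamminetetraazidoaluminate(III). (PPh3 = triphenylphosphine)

[Mo(N3)2(PPh3)4][Al(N3)4(NH3)2]2

Cation [Mo…]: ligand charges -2, Mo(IV) ⇒ ion charge 2+.
Anion [Al…]: ligand charges -4, Al(III) ⇒ ion charge 1−.
One 2+ cation requires 2 of the 1− anion.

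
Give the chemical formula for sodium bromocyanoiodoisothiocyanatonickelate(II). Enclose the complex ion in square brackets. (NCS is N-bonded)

Na2[NiBr(CN)I(NCS)]

Ligands: 1 bromo (Br, -1), 1 isothiocyanato (NCS, -1), 1 iodo (I, -1), 1 cyano (CN, -1). Ligand charge sum = -4.
With Ni in oxidation state +2, the complex ion is [Ni...]^2−.
Charge balance with sodium (+1) requires 1 complex ion per 2 sodium.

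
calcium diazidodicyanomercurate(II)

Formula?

Ca[Hg(CN)2(N3)2]

Ligands: 2 azido (N3, -1), 2 cyano (CN, -1). Ligand charge sum = -4.
With Hg in oxidation state +2, the complex ion is [Hg...]^2−.
Charge balance with calcium (+2) requires 1 complex ion per 1 calcium.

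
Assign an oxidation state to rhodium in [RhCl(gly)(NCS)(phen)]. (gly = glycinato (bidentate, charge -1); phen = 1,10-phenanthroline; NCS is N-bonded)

+3

No counter-ion: the bracketed complex is neutral.
Ligand charges: 1×Cl = -1; 1×gly = -1; 1×phen neutral; 1×NCS = -1; sum -3.
Rh + (-3) = 0 ⇒ Rh is +3.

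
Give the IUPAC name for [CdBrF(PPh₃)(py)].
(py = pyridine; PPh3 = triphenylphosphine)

There is no counter-ion, so the complex is neutral overall.
Ligand charges: 1×fluoro (-1 each), 1×pyridine (neutral), 1×bromo (-1 each), 1×triphenylphosphine (neutral); total -2. So Cd + (-2) = 0, giving Cd = +2.
Ligands are named alphabetically: bromo before fluoro before pyridine before triphenylphosphine.

bromofluoro(pyridine)(triphenylphosphine)cadmium(II)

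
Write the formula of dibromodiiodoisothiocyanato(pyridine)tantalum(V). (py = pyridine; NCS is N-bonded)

[TaBr2I2(NCS)(py)]

Ligands: 1 pyridine (py, neutral), 2 bromo (Br, -1), 1 isothiocyanato (NCS, -1), 2 iodo (I, -1). Ligand charge sum = -5.
With Ta in oxidation state +5, the complex ion is [Ta...].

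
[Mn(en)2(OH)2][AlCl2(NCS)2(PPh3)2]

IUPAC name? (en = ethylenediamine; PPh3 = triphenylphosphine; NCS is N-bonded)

bis(ethylenediamine)dihydroxomanganese(III) dichlorodiisothiocyanatobis(triphenylphosphine)aluminate(III)

Both ions are complex: the cation is named first with the plain metal name, the anion second with the -ate form; each ion's ligands are alphabetised independently.
Aluminium is always +3 in its complexes; the anion's ligand charges sum to -4, so the complex anion is 1−.
A 1:1 salt means the cation carries the equal and opposite charge, 1+.
Cation: ligand charges sum to -2; for the ion to be 1+, Mn = +3.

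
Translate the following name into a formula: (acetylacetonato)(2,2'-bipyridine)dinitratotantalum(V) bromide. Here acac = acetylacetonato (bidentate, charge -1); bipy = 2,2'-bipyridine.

[Ta(acac)(bipy)(NO3)2]Br2

Ligands: 1 acetylacetonato (acac, -1), 2 nitrato (NO3, -1), 1 2,2'-bipyridine (bipy, neutral). Ligand charge sum = -3.
With Ta in oxidation state +5, the complex ion is [Ta...]^2+.
Charge balance with bromide (-1) requires 1 complex ion per 2 bromide.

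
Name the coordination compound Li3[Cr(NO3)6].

lithium hexanitratochromate(III)

The 3 lithium counter-ions carry a total charge of +3, so each complex ion is 3−.
Ligand charges: 6×nitrato (-1 each); total -6. So Cr + (-6) = 3−, giving Cr = +3.
The complex ion is anionic, so chromium takes the -ate form chromate(III).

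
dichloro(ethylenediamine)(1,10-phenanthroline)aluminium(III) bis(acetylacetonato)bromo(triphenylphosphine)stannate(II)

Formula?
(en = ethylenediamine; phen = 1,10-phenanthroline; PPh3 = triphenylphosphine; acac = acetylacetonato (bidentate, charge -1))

[AlCl2(en)(phen)][Sn(acac)2Br(PPh3)]

Cation [Al…]: ligand charges -2, Al(III) ⇒ ion charge 1+.
Anion [Sn…]: ligand charges -3, Sn(II) ⇒ ion charge 1−.
One 1+ cation balances one 1− anion.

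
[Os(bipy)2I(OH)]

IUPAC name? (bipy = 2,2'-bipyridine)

There is no counter-ion, so the complex is neutral overall.
Ligand charges: 2×2,2'-bipyridine (neutral), 1×hydroxo (-1 each), 1×iodo (-1 each); total -2. So Os + (-2) = 0, giving Os = +2.
Ligands are named alphabetically: bipyridine before hydroxo before iodo.

bis(2,2'-bipyridine)hydroxoiodoosmium(II)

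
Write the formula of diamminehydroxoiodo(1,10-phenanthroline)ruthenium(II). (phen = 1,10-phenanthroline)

[RuI(NH3)2(OH)(phen)]

Ligands: 1 1,10-phenanthroline (phen, neutral), 1 iodo (I, -1), 1 hydroxo (OH, -1), 2 ammine (NH3, neutral). Ligand charge sum = -2.
With Ru in oxidation state +2, the complex ion is [Ru...].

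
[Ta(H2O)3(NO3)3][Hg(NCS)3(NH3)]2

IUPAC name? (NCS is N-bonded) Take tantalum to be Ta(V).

triaquatrinitratotantalum(V) amminetriisothiocyanatomercurate(II)

Ta is given as +5; the cation's ligand charges sum to -3, so the complex cation is 2+.
With 2 anions per cation, each anion must be 2/2 = 1−.
Anion: ligand charges sum to -3; for the ion to be 1−, Hg = +2.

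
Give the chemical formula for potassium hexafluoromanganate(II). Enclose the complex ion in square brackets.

K4[MnF6]

Ligands: 6 fluoro (F, -1). Ligand charge sum = -6.
With Mn in oxidation state +2, the complex ion is [Mn...]^4−.
Charge balance with potassium (+1) requires 1 complex ion per 4 potassium.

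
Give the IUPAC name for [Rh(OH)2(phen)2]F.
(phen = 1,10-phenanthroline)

The 1 fluoride counter-ion carries a total charge of -1, so each complex ion is 1+.
Ligand charges: 2×hydroxo (-1 each), 2×1,10-phenanthroline (neutral); total -2. So Rh + (-2) = 1+, giving Rh = +3.
Ligands are named alphabetically: hydroxo before phenanthroline.

dihydroxobis(1,10-phenanthroline)rhodium(III) fluoride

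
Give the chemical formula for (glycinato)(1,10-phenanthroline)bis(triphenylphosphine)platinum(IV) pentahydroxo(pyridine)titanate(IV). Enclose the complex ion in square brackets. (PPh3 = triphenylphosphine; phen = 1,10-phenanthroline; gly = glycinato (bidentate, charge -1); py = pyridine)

Cation [Pt…]: ligand charges -1, Pt(IV) ⇒ ion charge 3+.
Anion [Ti…]: ligand charges -5, Ti(IV) ⇒ ion charge 1−.
One 3+ cation requires 3 of the 1− anion.

[Pt(gly)(phen)(PPh3)2][Ti(OH)5(py)]3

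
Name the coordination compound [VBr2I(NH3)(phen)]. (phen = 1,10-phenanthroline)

amminedibromoiodo(1,10-phenanthroline)vanadium(III)

There is no counter-ion, so the complex is neutral overall.
Ligand charges: 1×1,10-phenanthroline (neutral), 1×iodo (-1 each), 2×bromo (-1 each), 1×ammine (neutral); total -3. So V + (-3) = 0, giving V = +3.
Ligands are named alphabetically: ammine before bromo before iodo before phenanthroline.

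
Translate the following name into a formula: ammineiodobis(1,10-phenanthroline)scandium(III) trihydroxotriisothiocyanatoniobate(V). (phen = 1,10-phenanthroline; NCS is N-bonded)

[ScI(NH3)(phen)2][Nb(NCS)3(OH)3]2

Cation [Sc…]: ligand charges -1, Sc(III) ⇒ ion charge 2+.
Anion [Nb…]: ligand charges -6, Nb(V) ⇒ ion charge 1−.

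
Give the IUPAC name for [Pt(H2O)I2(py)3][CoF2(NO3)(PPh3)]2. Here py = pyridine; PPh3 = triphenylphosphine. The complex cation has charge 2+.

aquadiiodotris(pyridine)platinum(IV) difluoronitrato(triphenylphosphine)cobaltate(II)

The complex cation is given as 2+; its ligand charges sum to -2, so Pt = +4.
With 2 anions per cation, each anion must be 2/2 = 1−.
Anion: ligand charges sum to -3; for the ion to be 1−, Co = +2.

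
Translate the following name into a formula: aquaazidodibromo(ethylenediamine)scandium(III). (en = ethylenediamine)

[ScBr2(en)(H2O)(N3)]

Ligands: 1 azido (N3, -1), 2 bromo (Br, -1), 1 ethylenediamine (en, neutral), 1 aqua (H2O, neutral). Ligand charge sum = -3.
With Sc in oxidation state +3, the complex ion is [Sc...].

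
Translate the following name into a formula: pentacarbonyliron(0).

Ligands: 5 carbonyl (CO, neutral). Ligand charge sum = 0.
With Fe in oxidation state 0, the complex ion is [Fe...].

[Fe(CO)5]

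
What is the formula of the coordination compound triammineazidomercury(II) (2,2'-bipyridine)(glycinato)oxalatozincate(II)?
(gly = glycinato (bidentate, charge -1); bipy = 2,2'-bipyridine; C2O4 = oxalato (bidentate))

[Hg(N3)(NH3)3][Zn(bipy)(C2O4)(gly)]

Cation [Hg…]: ligand charges -1, Hg(II) ⇒ ion charge 1+.
Anion [Zn…]: ligand charges -3, Zn(II) ⇒ ion charge 1−.
One 1+ cation balances one 1− anion.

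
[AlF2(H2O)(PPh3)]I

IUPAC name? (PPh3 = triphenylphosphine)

aquadifluoro(triphenylphosphine)aluminium(III) iodide

The 1 iodide counter-ion carries a total charge of -1, so each complex ion is 1+.
Ligand charges: 1×triphenylphosphine (neutral), 2×fluoro (-1 each), 1×aqua (neutral); total -2. So Al + (-2) = 1+, giving Al = +3.
Ligands are named alphabetically: aqua before fluoro before triphenylphosphine.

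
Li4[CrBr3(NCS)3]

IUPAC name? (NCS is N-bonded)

The 4 lithium counter-ions carry a total charge of +4, so each complex ion is 4−.
Ligand charges: 3×bromo (-1 each), 3×isothiocyanato (-1 each); total -6. So Cr + (-6) = 4−, giving Cr = +2.
Ligands are named alphabetically: bromo before isothiocyanato.
The complex ion is anionic, so chromium takes the -ate form chromate(II).

lithium tribromotriisothiocyanatochromate(II)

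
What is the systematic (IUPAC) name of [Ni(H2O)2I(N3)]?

There is no counter-ion, so the complex is neutral overall.
Ligand charges: 1×azido (-1 each), 1×iodo (-1 each), 2×aqua (neutral); total -2. So Ni + (-2) = 0, giving Ni = +2.
Ligands are named alphabetically: aqua before azido before iodo.

diaquaazidoiodonickel(II)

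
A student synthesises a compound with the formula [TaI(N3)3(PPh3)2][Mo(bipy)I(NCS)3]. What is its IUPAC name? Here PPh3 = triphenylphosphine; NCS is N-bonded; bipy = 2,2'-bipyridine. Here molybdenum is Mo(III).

Mo is given as +3; the anion's ligand charges sum to -4, so the complex anion is 1−.
A 1:1 salt means the cation carries the equal and opposite charge, 1+.
Cation: ligand charges sum to -4; for the ion to be 1+, Ta = +5.

triazidoiodobis(triphenylphosphine)tantalum(V) (2,2'-bipyridine)iodotriisothiocyanatomolybdate(III)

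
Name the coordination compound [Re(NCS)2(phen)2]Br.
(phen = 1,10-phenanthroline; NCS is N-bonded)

The 1 bromide counter-ion carries a total charge of -1, so each complex ion is 1+.
Ligand charges: 2×1,10-phenanthroline (neutral), 2×isothiocyanato (-1 each); total -2. So Re + (-2) = 1+, giving Re = +3.
Ligands are named alphabetically: isothiocyanato before phenanthroline.

diisothiocyanatobis(1,10-phenanthroline)rhenium(III) bromide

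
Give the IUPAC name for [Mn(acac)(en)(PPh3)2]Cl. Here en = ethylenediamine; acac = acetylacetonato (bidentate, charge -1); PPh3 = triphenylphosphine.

The 1 chloride counter-ion carries a total charge of -1, so each complex ion is 1+.
Ligand charges: 1×ethylenediamine (neutral), 1×acetylacetonato (-1 each), 2×triphenylphosphine (neutral); total -1. So Mn + (-1) = 1+, giving Mn = +2.
Ligands are named alphabetically: acetylacetonato before ethylenediamine before triphenylphosphine.

(acetylacetonato)(ethylenediamine)bis(triphenylphosphine)manganese(II) chloride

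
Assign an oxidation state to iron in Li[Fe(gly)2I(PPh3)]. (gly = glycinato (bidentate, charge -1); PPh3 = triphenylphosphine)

1 lithium outside the brackets (+1 each) → the complex ion is 1−.
Ligand charges: 1×I = -1; 2×gly = -2; 1×PPh3 neutral; sum -3.
Fe + (-3) = 1− ⇒ Fe is +2.

+2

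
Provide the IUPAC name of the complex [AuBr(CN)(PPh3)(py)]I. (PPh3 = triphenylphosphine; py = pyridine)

The 1 iodide counter-ion carries a total charge of -1, so each complex ion is 1+.
Ligand charges: 1×triphenylphosphine (neutral), 1×pyridine (neutral), 1×cyano (-1 each), 1×bromo (-1 each); total -2. So Au + (-2) = 1+, giving Au = +3.
Ligands are named alphabetically: bromo before cyano before pyridine before triphenylphosphine.

bromocyano(pyridine)(triphenylphosphine)gold(III) iodide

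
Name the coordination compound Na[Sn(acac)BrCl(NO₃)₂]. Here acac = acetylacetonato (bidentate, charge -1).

The 1 sodium counter-ion carries a total charge of +1, so each complex ion is 1−.
Ligand charges: 1×bromo (-1 each), 2×nitrato (-1 each), 1×chloro (-1 each), 1×acetylacetonato (-1 each); total -5. So Sn + (-5) = 1−, giving Sn = +4.
Ligands are named alphabetically: acetylacetonato before bromo before chloro before nitrato.
The complex ion is anionic, so tin takes the -ate form stannate(IV).

sodium (acetylacetonato)bromochlorodinitratostannate(IV)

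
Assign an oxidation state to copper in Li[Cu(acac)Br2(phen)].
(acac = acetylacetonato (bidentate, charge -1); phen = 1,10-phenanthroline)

1 lithium outside the brackets (+1 each) → the complex ion is 1−.
Ligand charges: 2×Br = -2; 1×acac = -1; 1×phen neutral; sum -3.
Cu + (-3) = 1− ⇒ Cu is +2.

+2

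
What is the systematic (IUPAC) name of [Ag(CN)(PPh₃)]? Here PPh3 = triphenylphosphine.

There is no counter-ion, so the complex is neutral overall.
Ligand charges: 1×triphenylphosphine (neutral), 1×cyano (-1 each); total -1. So Ag + (-1) = 0, giving Ag = +1.
Ligands are named alphabetically: cyano before triphenylphosphine.

cyano(triphenylphosphine)silver(I)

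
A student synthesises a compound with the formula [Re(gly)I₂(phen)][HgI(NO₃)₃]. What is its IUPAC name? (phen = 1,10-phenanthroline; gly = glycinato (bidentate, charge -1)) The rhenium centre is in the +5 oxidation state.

(glycinato)diiodo(1,10-phenanthroline)rhenium(V) iodotrinitratomercurate(II)

Both ions are complex: the cation is named first with the plain metal name, the anion second with the -ate form; each ion's ligands are alphabetised independently.
Re is given as +5; the cation's ligand charges sum to -3, so the complex cation is 2+.
A 1:1 salt means the anion carries the equal and opposite charge, 2−.
Anion: ligand charges sum to -4; for the ion to be 2−, Hg = +2.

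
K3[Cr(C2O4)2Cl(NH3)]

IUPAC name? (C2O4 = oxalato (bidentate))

The 3 potassium counter-ions carry a total charge of +3, so each complex ion is 3−.
Ligand charges: 2×oxalato (-2 each), 1×ammine (neutral), 1×chloro (-1 each); total -5. So Cr + (-5) = 3−, giving Cr = +2.
Ligands are named alphabetically: ammine before chloro before oxalato.
The complex ion is anionic, so chromium takes the -ate form chromate(II).

potassium amminechlorodioxalatochromate(II)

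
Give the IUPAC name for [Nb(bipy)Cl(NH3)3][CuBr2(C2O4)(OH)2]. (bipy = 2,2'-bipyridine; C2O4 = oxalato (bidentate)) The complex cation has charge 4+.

triammine(2,2'-bipyridine)chloroniobium(V) dibromodihydroxooxalatocuprate(II)

Both ions are complex: the cation is named first with the plain metal name, the anion second with the -ate form; each ion's ligands are alphabetised independently.
The complex cation is given as 4+; its ligand charges sum to -1, so Nb = +5.
A 1:1 salt means the anion carries the equal and opposite charge, 4−.
Anion: ligand charges sum to -6; for the ion to be 4−, Cu = +2.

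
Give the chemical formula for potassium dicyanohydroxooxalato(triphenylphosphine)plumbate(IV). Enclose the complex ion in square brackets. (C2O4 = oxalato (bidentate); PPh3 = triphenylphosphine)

Ligands: 1 oxalato (C2O4, -2), 1 triphenylphosphine (PPh3, neutral), 1 hydroxo (OH, -1), 2 cyano (CN, -1). Ligand charge sum = -5.
With Pb in oxidation state +4, the complex ion is [Pb...]^1−.
Charge balance with potassium (+1) requires 1 complex ion per 1 potassium.

K[Pb(C2O4)(CN)2(OH)(PPh3)]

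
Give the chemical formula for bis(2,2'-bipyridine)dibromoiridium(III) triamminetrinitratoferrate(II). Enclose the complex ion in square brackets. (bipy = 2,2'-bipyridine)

Cation [Ir…]: ligand charges -2, Ir(III) ⇒ ion charge 1+.
Anion [Fe…]: ligand charges -3, Fe(II) ⇒ ion charge 1−.
One 1+ cation balances one 1− anion.

[Ir(bipy)2Br2][Fe(NH3)3(NO3)3]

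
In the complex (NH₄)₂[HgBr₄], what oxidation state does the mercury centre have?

+2

2 ammonium outside the brackets (+1 each) → the complex ion is 2−.
Ligand charges: 4×Br = -4; sum -4.
Hg + (-4) = 2− ⇒ Hg is +2.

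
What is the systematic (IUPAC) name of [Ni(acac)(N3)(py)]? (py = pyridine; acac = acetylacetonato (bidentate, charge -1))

(acetylacetonato)azido(pyridine)nickel(II)

There is no counter-ion, so the complex is neutral overall.
Ligand charges: 1×azido (-1 each), 1×pyridine (neutral), 1×acetylacetonato (-1 each); total -2. So Ni + (-2) = 0, giving Ni = +2.
Ligands are named alphabetically: acetylacetonato before azido before pyridine.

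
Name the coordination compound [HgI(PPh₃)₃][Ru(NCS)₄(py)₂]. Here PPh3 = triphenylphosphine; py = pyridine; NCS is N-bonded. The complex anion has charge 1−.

Both ions are complex: the cation is named first with the plain metal name, the anion second with the -ate form; each ion's ligands are alphabetised independently.
The complex anion is given as 1−; its ligand charges sum to -4, so Ru = +3.
A 1:1 salt means the cation carries the equal and opposite charge, 1+.
Cation: ligand charges sum to -1; for the ion to be 1+, Hg = +2.

iodotris(triphenylphosphine)mercury(II) tetraisothiocyanatobis(pyridine)ruthenate(III)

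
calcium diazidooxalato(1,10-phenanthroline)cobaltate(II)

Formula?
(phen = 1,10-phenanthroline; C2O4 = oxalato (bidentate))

Ligands: 1 1,10-phenanthroline (phen, neutral), 1 oxalato (C2O4, -2), 2 azido (N3, -1). Ligand charge sum = -4.
With Co in oxidation state +2, the complex ion is [Co...]^2−.
Charge balance with calcium (+2) requires 1 complex ion per 1 calcium.

Ca[Co(C2O4)(N3)2(phen)]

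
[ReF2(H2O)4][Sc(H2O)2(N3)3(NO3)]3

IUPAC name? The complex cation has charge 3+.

tetraaquadifluororhenium(V) diaquatriazidonitratoscandate(III)

The complex cation is given as 3+; its ligand charges sum to -2, so Re = +5.
With 3 anions per cation, each anion must be 3/3 = 1−.
Anion: ligand charges sum to -4; for the ion to be 1−, Sc = +3.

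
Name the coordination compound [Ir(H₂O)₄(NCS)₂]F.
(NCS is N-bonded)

The 1 fluoride counter-ion carries a total charge of -1, so each complex ion is 1+.
Ligand charges: 4×aqua (neutral), 2×isothiocyanato (-1 each); total -2. So Ir + (-2) = 1+, giving Ir = +3.
Ligands are named alphabetically: aqua before isothiocyanato.

tetraaquadiisothiocyanatoiridium(III) fluoride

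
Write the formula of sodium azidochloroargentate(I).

Na[AgCl(N3)]

Ligands: 1 azido (N3, -1), 1 chloro (Cl, -1). Ligand charge sum = -2.
With Ag in oxidation state +1, the complex ion is [Ag...]^1−.
Charge balance with sodium (+1) requires 1 complex ion per 1 sodium.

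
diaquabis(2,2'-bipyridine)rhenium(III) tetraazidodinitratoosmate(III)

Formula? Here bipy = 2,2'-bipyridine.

Cation [Re…]: ligand charges 0, Re(III) ⇒ ion charge 3+.
Anion [Os…]: ligand charges -6, Os(III) ⇒ ion charge 3−.

[Re(bipy)2(H2O)2][Os(N3)4(NO3)2]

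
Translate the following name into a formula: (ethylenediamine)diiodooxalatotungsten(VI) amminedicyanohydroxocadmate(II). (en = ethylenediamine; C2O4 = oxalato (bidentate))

Cation [W…]: ligand charges -4, W(VI) ⇒ ion charge 2+.
Anion [Cd…]: ligand charges -3, Cd(II) ⇒ ion charge 1−.

[W(C2O4)(en)I2][Cd(CN)2(NH3)(OH)]2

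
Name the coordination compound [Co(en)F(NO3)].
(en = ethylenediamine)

There is no counter-ion, so the complex is neutral overall.
Ligand charges: 1×ethylenediamine (neutral), 1×nitrato (-1 each), 1×fluoro (-1 each); total -2. So Co + (-2) = 0, giving Co = +2.
Ligands are named alphabetically: ethylenediamine before fluoro before nitrato.

(ethylenediamine)fluoronitratocobalt(II)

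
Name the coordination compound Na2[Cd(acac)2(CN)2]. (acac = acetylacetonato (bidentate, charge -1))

The 2 sodium counter-ions carry a total charge of +2, so each complex ion is 2−.
Ligand charges: 2×acetylacetonato (-1 each), 2×cyano (-1 each); total -4. So Cd + (-4) = 2−, giving Cd = +2.
The complex ion is anionic, so cadmium takes the -ate form cadmate(II).

sodium bis(acetylacetonato)dicyanocadmate(II)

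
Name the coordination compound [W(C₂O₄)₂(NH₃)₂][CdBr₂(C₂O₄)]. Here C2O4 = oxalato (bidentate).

diamminedioxalatotungsten(VI) dibromooxalatocadmate(II)

Both ions are complex: the cation is named first with the plain metal name, the anion second with the -ate form; each ion's ligands are alphabetised independently.
Cadmium is always +2 in its complexes; the anion's ligand charges sum to -4, so the complex anion is 2−.
A 1:1 salt means the cation carries the equal and opposite charge, 2+.
Cation: ligand charges sum to -4; for the ion to be 2+, W = +6.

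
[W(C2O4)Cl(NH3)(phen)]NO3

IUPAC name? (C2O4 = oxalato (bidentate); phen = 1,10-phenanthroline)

amminechlorooxalato(1,10-phenanthroline)tungsten(IV) nitrate

The 1 nitrate counter-ion carries a total charge of -1, so each complex ion is 1+.
Ligand charges: 1×ammine (neutral), 1×oxalato (-2 each), 1×chloro (-1 each), 1×1,10-phenanthroline (neutral); total -3. So W + (-3) = 1+, giving W = +4.
Ligands are named alphabetically: ammine before chloro before oxalato before phenanthroline.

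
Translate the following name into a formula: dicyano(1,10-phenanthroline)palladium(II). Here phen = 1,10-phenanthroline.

Ligands: 2 cyano (CN, -1), 1 1,10-phenanthroline (phen, neutral). Ligand charge sum = -2.
With Pd in oxidation state +2, the complex ion is [Pd...].

[Pd(CN)2(phen)]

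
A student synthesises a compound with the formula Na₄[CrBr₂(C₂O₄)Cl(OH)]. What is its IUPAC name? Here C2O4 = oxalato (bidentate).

sodium dibromochlorohydroxooxalatochromate(II)

The 4 sodium counter-ions carry a total charge of +4, so each complex ion is 4−.
Ligand charges: 1×hydroxo (-1 each), 1×oxalato (-2 each), 2×bromo (-1 each), 1×chloro (-1 each); total -6. So Cr + (-6) = 4−, giving Cr = +2.
The complex ion is anionic, so chromium takes the -ate form chromate(II).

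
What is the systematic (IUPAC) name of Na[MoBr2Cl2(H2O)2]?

The 1 sodium counter-ion carries a total charge of +1, so each complex ion is 1−.
Ligand charges: 2×bromo (-1 each), 2×chloro (-1 each), 2×aqua (neutral); total -4. So Mo + (-4) = 1−, giving Mo = +3.
Ligands are named alphabetically: aqua before bromo before chloro.
The complex ion is anionic, so molybdenum takes the -ate form molybdate(III).

sodium diaquadibromodichloromolybdate(III)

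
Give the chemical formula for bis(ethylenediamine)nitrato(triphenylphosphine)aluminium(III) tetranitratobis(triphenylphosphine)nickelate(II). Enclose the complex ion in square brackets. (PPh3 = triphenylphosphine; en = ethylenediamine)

[Al(en)2(NO3)(PPh3)][Ni(NO3)4(PPh3)2]

Cation [Al…]: ligand charges -1, Al(III) ⇒ ion charge 2+.
Anion [Ni…]: ligand charges -4, Ni(II) ⇒ ion charge 2−.
One 2+ cation balances one 2− anion.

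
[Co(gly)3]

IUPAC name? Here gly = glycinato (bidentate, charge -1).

There is no counter-ion, so the complex is neutral overall.
Ligand charges: 3×glycinato (-1 each); total -3. So Co + (-3) = 0, giving Co = +3.

tris(glycinato)cobalt(III)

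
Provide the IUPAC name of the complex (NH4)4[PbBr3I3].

ammonium tribromotriiodoplumbate(II)

The 4 ammonium counter-ions carry a total charge of +4, so each complex ion is 4−.
Ligand charges: 3×bromo (-1 each), 3×iodo (-1 each); total -6. So Pb + (-6) = 4−, giving Pb = +2.
Ligands are named alphabetically: bromo before iodo.
The complex ion is anionic, so lead takes the -ate form plumbate(II).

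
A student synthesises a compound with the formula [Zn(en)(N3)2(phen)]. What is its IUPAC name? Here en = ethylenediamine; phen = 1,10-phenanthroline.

There is no counter-ion, so the complex is neutral overall.
Ligand charges: 1×ethylenediamine (neutral), 1×1,10-phenanthroline (neutral), 2×azido (-1 each); total -2. So Zn + (-2) = 0, giving Zn = +2.
Ligands are named alphabetically: azido before ethylenediamine before phenanthroline.

diazido(ethylenediamine)(1,10-phenanthroline)zinc(II)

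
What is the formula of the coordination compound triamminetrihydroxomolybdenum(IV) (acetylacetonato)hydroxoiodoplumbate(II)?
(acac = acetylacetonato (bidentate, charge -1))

[Mo(NH3)3(OH)3][Pb(acac)I(OH)]

Cation [Mo…]: ligand charges -3, Mo(IV) ⇒ ion charge 1+.
Anion [Pb…]: ligand charges -3, Pb(II) ⇒ ion charge 1−.
One 1+ cation balances one 1− anion.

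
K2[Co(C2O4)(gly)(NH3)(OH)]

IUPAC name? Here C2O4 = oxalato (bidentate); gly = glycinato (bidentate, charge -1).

The 2 potassium counter-ions carry a total charge of +2, so each complex ion is 2−.
Ligand charges: 1×oxalato (-2 each), 1×hydroxo (-1 each), 1×ammine (neutral), 1×glycinato (-1 each); total -4. So Co + (-4) = 2−, giving Co = +2.
Ligands are named alphabetically: ammine before glycinato before hydroxo before oxalato.
The complex ion is anionic, so cobalt takes the -ate form cobaltate(II).

potassium ammine(glycinato)hydroxooxalatocobaltate(II)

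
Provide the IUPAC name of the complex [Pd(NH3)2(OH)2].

There is no counter-ion, so the complex is neutral overall.
Ligand charges: 2×ammine (neutral), 2×hydroxo (-1 each); total -2. So Pd + (-2) = 0, giving Pd = +2.
Ligands are named alphabetically: ammine before hydroxo.

diamminedihydroxopalladium(II)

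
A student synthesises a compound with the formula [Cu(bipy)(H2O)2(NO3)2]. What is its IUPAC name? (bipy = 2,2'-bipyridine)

There is no counter-ion, so the complex is neutral overall.
Ligand charges: 2×aqua (neutral), 1×2,2'-bipyridine (neutral), 2×nitrato (-1 each); total -2. So Cu + (-2) = 0, giving Cu = +2.
Ligands are named alphabetically: aqua before bipyridine before nitrato.

diaqua(2,2'-bipyridine)dinitratocopper(II)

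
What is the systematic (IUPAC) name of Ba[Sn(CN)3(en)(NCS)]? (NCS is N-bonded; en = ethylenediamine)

barium tricyano(ethylenediamine)isothiocyanatostannate(II)

The 1 barium counter-ion carries a total charge of +2, so each complex ion is 2−.
Ligand charges: 3×cyano (-1 each), 1×isothiocyanato (-1 each), 1×ethylenediamine (neutral); total -4. So Sn + (-4) = 2−, giving Sn = +2.
Ligands are named alphabetically: cyano before ethylenediamine before isothiocyanato.
The complex ion is anionic, so tin takes the -ate form stannate(II).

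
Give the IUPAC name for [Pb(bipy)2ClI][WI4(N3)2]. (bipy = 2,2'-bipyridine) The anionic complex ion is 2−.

Both ions are complex: the cation is named first with the plain metal name, the anion second with the -ate form; each ion's ligands are alphabetised independently.
The complex anion is given as 2−; its ligand charges sum to -6, so W = +4.
A 1:1 salt means the cation carries the equal and opposite charge, 2+.
Cation: ligand charges sum to -2; for the ion to be 2+, Pb = +4.

bis(2,2'-bipyridine)chloroiodolead(IV) diazidotetraiodotungstate(IV)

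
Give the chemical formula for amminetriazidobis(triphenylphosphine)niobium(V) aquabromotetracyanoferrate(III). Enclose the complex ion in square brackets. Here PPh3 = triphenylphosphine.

[Nb(N3)3(NH3)(PPh3)2][FeBr(CN)4(H2O)]

Cation [Nb…]: ligand charges -3, Nb(V) ⇒ ion charge 2+.
Anion [Fe…]: ligand charges -5, Fe(III) ⇒ ion charge 2−.
One 2+ cation balances one 2− anion.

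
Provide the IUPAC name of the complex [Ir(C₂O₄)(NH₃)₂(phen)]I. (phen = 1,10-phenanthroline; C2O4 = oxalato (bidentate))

The 1 iodide counter-ion carries a total charge of -1, so each complex ion is 1+.
Ligand charges: 1×1,10-phenanthroline (neutral), 2×ammine (neutral), 1×oxalato (-2 each); total -2. So Ir + (-2) = 1+, giving Ir = +3.
Ligands are named alphabetically: ammine before oxalato before phenanthroline.

diammineoxalato(1,10-phenanthroline)iridium(III) iodide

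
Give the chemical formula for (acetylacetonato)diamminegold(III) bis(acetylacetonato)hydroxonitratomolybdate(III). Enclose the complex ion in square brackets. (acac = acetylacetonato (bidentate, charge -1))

[Au(acac)(NH3)2][Mo(acac)2(NO3)(OH)]2

Cation [Au…]: ligand charges -1, Au(III) ⇒ ion charge 2+.
Anion [Mo…]: ligand charges -4, Mo(III) ⇒ ion charge 1−.
One 2+ cation requires 2 of the 1− anion.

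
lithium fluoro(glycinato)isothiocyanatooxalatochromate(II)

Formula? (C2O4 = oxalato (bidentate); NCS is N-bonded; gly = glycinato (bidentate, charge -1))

Li3[Cr(C2O4)F(gly)(NCS)]

Ligands: 1 fluoro (F, -1), 1 oxalato (C2O4, -2), 1 isothiocyanato (NCS, -1), 1 glycinato (gly, -1). Ligand charge sum = -5.
With Cr in oxidation state +2, the complex ion is [Cr...]^3−.
Charge balance with lithium (+1) requires 1 complex ion per 3 lithium.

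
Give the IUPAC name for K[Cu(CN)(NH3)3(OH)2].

The 1 potassium counter-ion carries a total charge of +1, so each complex ion is 1−.
Ligand charges: 3×ammine (neutral), 2×hydroxo (-1 each), 1×cyano (-1 each); total -3. So Cu + (-3) = 1−, giving Cu = +2.
Ligands are named alphabetically: ammine before cyano before hydroxo.
The complex ion is anionic, so copper takes the -ate form cuprate(II).

potassium triamminecyanodihydroxocuprate(II)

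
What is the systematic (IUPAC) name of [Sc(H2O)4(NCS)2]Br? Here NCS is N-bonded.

The 1 bromide counter-ion carries a total charge of -1, so each complex ion is 1+.
Ligand charges: 2×isothiocyanato (-1 each), 4×aqua (neutral); total -2. So Sc + (-2) = 1+, giving Sc = +3.
Ligands are named alphabetically: aqua before isothiocyanato.

tetraaquadiisothiocyanatoscandium(III) bromide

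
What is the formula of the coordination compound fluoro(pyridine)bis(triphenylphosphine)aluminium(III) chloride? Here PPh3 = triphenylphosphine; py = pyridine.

Ligands: 2 triphenylphosphine (PPh3, neutral), 1 fluoro (F, -1), 1 pyridine (py, neutral). Ligand charge sum = -1.
With Al in oxidation state +3, the complex ion is [Al...]^2+.
Charge balance with chloride (-1) requires 1 complex ion per 2 chloride.

[AlF(PPh3)2(py)]Cl2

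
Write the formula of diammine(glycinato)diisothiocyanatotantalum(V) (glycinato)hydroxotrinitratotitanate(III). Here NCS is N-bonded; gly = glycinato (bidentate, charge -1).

[Ta(gly)(NCS)2(NH3)2][Ti(gly)(NO3)3(OH)]

Cation [Ta…]: ligand charges -3, Ta(V) ⇒ ion charge 2+.
Anion [Ti…]: ligand charges -5, Ti(III) ⇒ ion charge 2−.
One 2+ cation balances one 2− anion.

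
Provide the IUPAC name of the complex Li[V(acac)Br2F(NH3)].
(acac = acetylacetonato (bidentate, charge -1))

lithium (acetylacetonato)amminedibromofluorovanadate(III)

The 1 lithium counter-ion carries a total charge of +1, so each complex ion is 1−.
Ligand charges: 1×ammine (neutral), 1×acetylacetonato (-1 each), 2×bromo (-1 each), 1×fluoro (-1 each); total -4. So V + (-4) = 1−, giving V = +3.
Ligands are named alphabetically: acetylacetonato before ammine before bromo before fluoro.
The complex ion is anionic, so vanadium takes the -ate form vanadate(III).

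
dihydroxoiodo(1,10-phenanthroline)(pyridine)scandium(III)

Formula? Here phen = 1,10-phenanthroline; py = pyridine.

[ScI(OH)2(phen)(py)]

Ligands: 2 hydroxo (OH, -1), 1 1,10-phenanthroline (phen, neutral), 1 pyridine (py, neutral), 1 iodo (I, -1). Ligand charge sum = -3.
With Sc in oxidation state +3, the complex ion is [Sc...].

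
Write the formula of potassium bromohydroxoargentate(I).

Ligands: 1 hydroxo (OH, -1), 1 bromo (Br, -1). Ligand charge sum = -2.
Charge balance with potassium (+1) requires 1 complex ion per 1 potassium.

K[AgBr(OH)]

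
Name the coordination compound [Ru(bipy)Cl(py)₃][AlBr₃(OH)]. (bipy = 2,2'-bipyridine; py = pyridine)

(2,2'-bipyridine)chlorotris(pyridine)ruthenium(II) tribromohydroxoaluminate(III)

Both ions are complex: the cation is named first with the plain metal name, the anion second with the -ate form; each ion's ligands are alphabetised independently.
Aluminium is always +3 in its complexes; the anion's ligand charges sum to -4, so the complex anion is 1−.
A 1:1 salt means the cation carries the equal and opposite charge, 1+.
Cation: ligand charges sum to -1; for the ion to be 1+, Ru = +2.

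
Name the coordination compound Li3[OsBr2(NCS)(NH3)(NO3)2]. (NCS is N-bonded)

lithium amminedibromoisothiocyanatodinitratoosmate(II)

The 3 lithium counter-ions carry a total charge of +3, so each complex ion is 3−.
Ligand charges: 1×isothiocyanato (-1 each), 1×ammine (neutral), 2×nitrato (-1 each), 2×bromo (-1 each); total -5. So Os + (-5) = 3−, giving Os = +2.
The complex ion is anionic, so osmium takes the -ate form osmate(II).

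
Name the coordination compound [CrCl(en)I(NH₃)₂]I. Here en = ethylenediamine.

diamminechloro(ethylenediamine)iodochromium(III) iodide

The 1 iodide counter-ion carries a total charge of -1, so each complex ion is 1+.
Ligand charges: 1×ethylenediamine (neutral), 2×ammine (neutral), 1×iodo (-1 each), 1×chloro (-1 each); total -2. So Cr + (-2) = 1+, giving Cr = +3.
Ligands are named alphabetically: ammine before chloro before ethylenediamine before iodo.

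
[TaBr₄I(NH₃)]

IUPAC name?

There is no counter-ion, so the complex is neutral overall.
Ligand charges: 1×ammine (neutral), 4×bromo (-1 each), 1×iodo (-1 each); total -5. So Ta + (-5) = 0, giving Ta = +5.
Ligands are named alphabetically: ammine before bromo before iodo.

amminetetrabromoiodotantalum(V)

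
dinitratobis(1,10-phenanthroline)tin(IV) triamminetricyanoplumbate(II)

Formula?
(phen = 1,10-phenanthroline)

[Sn(NO3)2(phen)2][Pb(CN)3(NH3)3]2

Cation [Sn…]: ligand charges -2, Sn(IV) ⇒ ion charge 2+.
Anion [Pb…]: ligand charges -3, Pb(II) ⇒ ion charge 1−.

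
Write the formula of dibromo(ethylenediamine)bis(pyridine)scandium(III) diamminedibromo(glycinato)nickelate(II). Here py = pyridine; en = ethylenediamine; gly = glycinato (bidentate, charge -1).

[ScBr2(en)(py)2][NiBr2(gly)(NH3)2]

Cation [Sc…]: ligand charges -2, Sc(III) ⇒ ion charge 1+.
Anion [Ni…]: ligand charges -3, Ni(II) ⇒ ion charge 1−.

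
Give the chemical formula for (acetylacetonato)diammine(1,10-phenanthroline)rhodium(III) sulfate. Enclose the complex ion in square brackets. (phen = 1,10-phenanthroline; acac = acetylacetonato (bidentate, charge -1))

[Rh(acac)(NH3)2(phen)]SO4

Ligands: 1 1,10-phenanthroline (phen, neutral), 2 ammine (NH3, neutral), 1 acetylacetonato (acac, -1). Ligand charge sum = -1.
Charge balance with sulfate (-2) requires 1 complex ion per 1 sulfate.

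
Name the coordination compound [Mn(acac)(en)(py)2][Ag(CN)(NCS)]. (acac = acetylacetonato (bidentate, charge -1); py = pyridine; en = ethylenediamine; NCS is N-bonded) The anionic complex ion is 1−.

(acetylacetonato)(ethylenediamine)bis(pyridine)manganese(II) cyanoisothiocyanatoargentate(I)

Both ions are complex: the cation is named first with the plain metal name, the anion second with the -ate form; each ion's ligands are alphabetised independently.
The complex anion is given as 1−; its ligand charges sum to -2, so Ag = +1.
A 1:1 salt means the cation carries the equal and opposite charge, 1+.
Cation: ligand charges sum to -1; for the ion to be 1+, Mn = +2.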